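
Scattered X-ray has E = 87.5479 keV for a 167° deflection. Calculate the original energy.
132.3001 keV

Convert final energy to wavelength (hc ≈ 1239.842 keV·pm):
λ' = hc/E' = 1239.842 / 87.5479 = 14.1619 pm

Calculate the Compton shift:
Δλ = λ_C(1 - cos(167°))
Δλ = 2.4263 × (1 - cos(167°))
Δλ = 4.7904 pm

Initial wavelength:
λ = λ' - Δλ = 14.1619 - 4.7904 = 9.3714 pm

Initial energy:
E = hc/λ = 1239.842 / 9.3714 = 132.3001 keV

(Intermediate values are shown rounded; full precision is carried through to the final answer.)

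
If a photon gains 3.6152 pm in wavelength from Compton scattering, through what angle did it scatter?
119.34°

From the Compton formula Δλ = λ_C(1 - cos θ), we can solve for θ:

cos θ = 1 - Δλ/λ_C

Given:
- Δλ = 3.6152 pm
- λ_C = h/(m_e·c) ≈ 2.42631024 pm

cos θ = 1 - 3.6152/2.42631024
cos θ = 1 - 1.489999
cos θ = -0.489999

θ = arccos(-0.489999)
θ = 119.34°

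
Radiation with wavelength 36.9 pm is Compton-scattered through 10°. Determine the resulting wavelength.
36.9369 pm

Using the Compton scattering formula:
λ' = λ + Δλ = λ + λ_C(1 - cos θ)

Given:
- Initial wavelength λ = 36.9 pm
- Scattering angle θ = 10°
- Compton wavelength λ_C ≈ 2.4263 pm

Calculate the shift:
Δλ = 2.4263 × (1 - cos(10°))
Δλ = 2.4263 × 0.0152
Δλ = 0.0369 pm

Final wavelength:
λ' = 36.9 + 0.0369 = 36.9369 pm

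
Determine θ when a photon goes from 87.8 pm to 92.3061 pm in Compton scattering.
149.00°

First find the wavelength shift:
Δλ = λ' - λ = 92.3061 - 87.8 = 4.5061 pm

Using Δλ = λ_C(1 - cos θ), with λ_C = h/(m_e·c) ≈ 2.42631024 pm:
cos θ = 1 - Δλ/λ_C
cos θ = 1 - 4.5061/2.42631024
cos θ = -0.857182

θ = arccos(-0.857182)
θ = 149.00°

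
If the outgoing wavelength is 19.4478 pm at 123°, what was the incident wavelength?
15.7000 pm

From λ' = λ + Δλ, we have λ = λ' - Δλ

First calculate the Compton shift:
Δλ = λ_C(1 - cos θ)
Δλ = 2.4263 × (1 - cos(123°))
Δλ = 2.4263 × 1.5446
Δλ = 3.7478 pm

Initial wavelength:
λ = λ' - Δλ
λ = 19.4478 - 3.7478
λ = 15.7000 pm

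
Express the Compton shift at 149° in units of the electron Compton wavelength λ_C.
1.8572 λ_C

The Compton shift formula is:
Δλ = λ_C(1 - cos θ)

Dividing both sides by λ_C:
Δλ/λ_C = 1 - cos θ

For θ = 149°:
Δλ/λ_C = 1 - cos(149°)
Δλ/λ_C = 1 - -0.8572
Δλ/λ_C = 1.8572

This means the shift is 1.8572 × λ_C = 4.5061 pm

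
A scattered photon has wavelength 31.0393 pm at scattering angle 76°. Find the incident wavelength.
29.2000 pm

From λ' = λ + Δλ, we have λ = λ' - Δλ

First calculate the Compton shift:
Δλ = λ_C(1 - cos θ)
Δλ = 2.4263 × (1 - cos(76°))
Δλ = 2.4263 × 0.7581
Δλ = 1.8393 pm

Initial wavelength:
λ = λ' - Δλ
λ = 31.0393 - 1.8393
λ = 29.2000 pm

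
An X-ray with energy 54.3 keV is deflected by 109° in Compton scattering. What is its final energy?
47.5958 keV

First convert energy to wavelength:
λ = hc/E, with hc ≈ 1239.842 keV·pm (i.e. 1239.842 eV·nm)

For E = 54.3 keV = 54300 eV:
λ = 1239.842 keV·pm / 54.3 keV
λ = 22.8332 pm

Calculate the Compton shift:
Δλ = λ_C(1 - cos(109°)) = 2.4263 × 1.3256
Δλ = 3.2162 pm

Final wavelength:
λ' = 22.8332 + 3.2162 = 26.0494 pm

Final energy:
E' = hc/λ' = 1239.842 / 26.0494 = 47.5958 keV

(Intermediate values are shown rounded; full precision is carried through to the final answer.)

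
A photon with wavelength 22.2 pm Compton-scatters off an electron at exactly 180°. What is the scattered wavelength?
27.0526 pm

Using the Compton formula: λ' = λ + λ_C(1 − cos θ)

For θ = 180°, cos θ = -1 (exact) = -1.0000, so:
1 − cos 180° = 1 − (-1) = 2.0000

Δλ = λ_C × 2.0000 = 2.4263 × 2.0000 = 4.8526 pm

λ' = 22.2 + 4.8526 = 27.0526 pm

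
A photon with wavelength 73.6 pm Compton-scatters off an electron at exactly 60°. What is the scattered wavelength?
74.8132 pm

Using the Compton formula: λ' = λ + λ_C(1 − cos θ)

For θ = 60°, cos θ = 1/2 (exact) = 0.5000, so:
1 − cos 60° = 1 − (1/2) = 0.5000

Δλ = λ_C × 0.5000 = 2.4263 × 0.5000 = 1.2132 pm

λ' = 73.6 + 1.2132 = 74.8132 pm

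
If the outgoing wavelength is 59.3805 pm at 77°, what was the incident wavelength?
57.5000 pm

From λ' = λ + Δλ, we have λ = λ' - Δλ

First calculate the Compton shift:
Δλ = λ_C(1 - cos θ)
Δλ = 2.4263 × (1 - cos(77°))
Δλ = 2.4263 × 0.7750
Δλ = 1.8805 pm

Initial wavelength:
λ = λ' - Δλ
λ = 59.3805 - 1.8805
λ = 57.5000 pm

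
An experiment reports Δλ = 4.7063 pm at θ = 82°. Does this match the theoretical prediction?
No, inconsistent

Calculate the expected shift for θ = 82°:

Δλ_expected = λ_C(1 - cos(82°))
Δλ_expected = 2.4263 × (1 - cos(82°))
Δλ_expected = 2.4263 × 0.8608
Δλ_expected = 2.0886 pm

Given shift: 4.7063 pm
Expected shift: 2.0886 pm
Difference: 2.6177 pm

The values do not match. The given shift corresponds to θ ≈ 160.0°, not 82°.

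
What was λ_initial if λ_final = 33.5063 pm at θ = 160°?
28.8000 pm

From λ' = λ + Δλ, we have λ = λ' - Δλ

First calculate the Compton shift:
Δλ = λ_C(1 - cos θ)
Δλ = 2.4263 × (1 - cos(160°))
Δλ = 2.4263 × 1.9397
Δλ = 4.7063 pm

Initial wavelength:
λ = λ' - Δλ
λ = 33.5063 - 4.7063
λ = 28.8000 pm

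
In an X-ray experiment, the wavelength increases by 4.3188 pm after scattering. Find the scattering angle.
141.26°

From the Compton formula Δλ = λ_C(1 - cos θ), we can solve for θ:

cos θ = 1 - Δλ/λ_C

Given:
- Δλ = 4.3188 pm
- λ_C = h/(m_e·c) ≈ 2.42631024 pm

cos θ = 1 - 4.3188/2.42631024
cos θ = 1 - 1.779987
cos θ = -0.779987

θ = arccos(-0.779987)
θ = 141.26°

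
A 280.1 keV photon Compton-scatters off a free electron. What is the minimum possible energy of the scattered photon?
133.6174 keV (at θ = 180°)

The scattered photon has minimum energy when its wavelength is maximum, i.e., when the Compton shift Δλ = λ_C(1 − cos θ) is maximum. This occurs at θ = 180° (backscattering), giving Δλ_max = 2λ_C = 4.8526 pm.

Initial wavelength: λ₀ = hc/E₀ = 4.4264 pm
Maximum final wavelength: λ'_max = λ₀ + 2λ_C = 4.4264 + 4.8526 = 9.2790 pm
Minimum final energy: E'_min = hc/λ'_max = 133.6174 keV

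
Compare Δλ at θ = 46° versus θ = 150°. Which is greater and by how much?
150° produces the larger shift by a factor of 6.111

Calculate both shifts using Δλ = λ_C(1 - cos θ):

For θ₁ = 46°:
Δλ₁ = 2.4263 × (1 - cos(46°))
Δλ₁ = 2.4263 × 0.3053
Δλ₁ = 0.7409 pm

For θ₂ = 150°:
Δλ₂ = 2.4263 × (1 - cos(150°))
Δλ₂ = 2.4263 × 1.8660
Δλ₂ = 4.5276 pm

The 150° angle produces the larger shift.
Ratio: 4.5276/0.7409 = 6.111

(Intermediate values are shown rounded; full precision is carried through to the final answer.)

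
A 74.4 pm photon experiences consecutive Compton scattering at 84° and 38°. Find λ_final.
77.0870 pm

Apply Compton shift twice:

First scattering at θ₁ = 84°:
Δλ₁ = λ_C(1 - cos(84°))
Δλ₁ = 2.4263 × 0.8955
Δλ₁ = 2.1727 pm

After first scattering:
λ₁ = 74.4 + 2.1727 = 76.5727 pm

Second scattering at θ₂ = 38°:
Δλ₂ = λ_C(1 - cos(38°))
Δλ₂ = 2.4263 × 0.2120
Δλ₂ = 0.5144 pm

Final wavelength:
λ₂ = 76.5727 + 0.5144 = 77.0870 pm

Total shift: Δλ_total = 2.1727 + 0.5144 = 2.6870 pm

(Intermediate values are shown rounded; full precision is carried through to the final answer.)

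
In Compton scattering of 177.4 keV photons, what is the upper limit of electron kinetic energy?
72.6976 keV

Maximum energy transfer occurs at θ = 180° (backscattering).

Initial photon: E₀ = 177.4 keV → λ₀ = 6.9890 pm

Maximum Compton shift (at 180°):
Δλ_max = 2λ_C = 2 × 2.4263 = 4.8526 pm

Final wavelength:
λ' = 6.9890 + 4.8526 = 11.8416 pm

Minimum photon energy (maximum energy to electron):
E'_min = hc/λ' = 104.7024 keV

Maximum electron kinetic energy:
K_max = E₀ - E'_min = 177.4000 - 104.7024 = 72.6976 keV

(Intermediate values are shown rounded; full precision is carried through to the final answer.)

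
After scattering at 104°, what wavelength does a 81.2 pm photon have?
84.2133 pm

Using the Compton scattering formula:
λ' = λ + Δλ = λ + λ_C(1 - cos θ)

Given:
- Initial wavelength λ = 81.2 pm
- Scattering angle θ = 104°
- Compton wavelength λ_C ≈ 2.4263 pm

Calculate the shift:
Δλ = 2.4263 × (1 - cos(104°))
Δλ = 2.4263 × 1.2419
Δλ = 3.0133 pm

Final wavelength:
λ' = 81.2 + 3.0133 = 84.2133 pm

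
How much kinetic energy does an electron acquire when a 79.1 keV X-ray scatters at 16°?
0.4715 keV

By energy conservation: K_e = E_initial - E_final

First find the scattered photon energy:
Initial wavelength: λ = hc/E = 15.6744 pm
Compton shift: Δλ = λ_C(1 - cos(16°)) = 0.0940 pm
Final wavelength: λ' = 15.6744 + 0.0940 = 15.7684 pm
Final photon energy: E' = hc/λ' = 78.6285 keV

Electron kinetic energy:
K_e = E - E' = 79.1000 - 78.6285 = 0.4715 keV

(Intermediate values are shown rounded; full precision is carried through to the final answer.)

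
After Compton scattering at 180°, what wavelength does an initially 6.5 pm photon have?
11.3526 pm

Using the Compton formula: λ' = λ + λ_C(1 − cos θ)

For θ = 180°, cos θ = -1 (exact) = -1.0000, so:
1 − cos 180° = 1 − (-1) = 2.0000

Δλ = λ_C × 2.0000 = 2.4263 × 2.0000 = 4.8526 pm

λ' = 6.5 + 4.8526 = 11.3526 pm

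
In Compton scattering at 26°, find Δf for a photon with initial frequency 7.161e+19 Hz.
3.968e+18 Hz (decrease)

Convert frequency to wavelength (c = 299792458 m/s):
λ₀ = c/f₀ = 299792458/7.161e+19 = 4.1864608e-12 m = 4.1865 pm

Calculate Compton shift:
Δλ = λ_C(1 - cos(26°)) = 0.2456 pm

Final wavelength:
λ' = λ₀ + Δλ = 4.1865 + 0.2456 = 4.4320 pm

Final frequency:
f' = c/λ' = 299792458/4.4320178e-12 = 6.7642430e+19 Hz

Frequency shift (decrease):
Δf = f₀ - f' = 7.161e+19 - 6.7642430e+19 = 3.968e+18 Hz

(Intermediate values are shown rounded; full precision is carried through to the final answer.)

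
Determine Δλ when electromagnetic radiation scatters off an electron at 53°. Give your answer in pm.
0.9661 pm

Using the Compton scattering formula:
Δλ = λ_C(1 - cos θ)

where λ_C = h/(m_e·c) ≈ 2.4263 pm is the Compton wavelength of an electron.

For θ = 53°:
cos(53°) = 0.6018
1 - cos(53°) = 0.3982

Δλ = 2.4263 × 0.3982
Δλ = 0.9661 pm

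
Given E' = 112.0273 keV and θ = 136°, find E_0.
179.8001 keV

Convert final energy to wavelength (hc ≈ 1239.842 keV·pm):
λ' = hc/E' = 1239.842 / 112.0273 = 11.0673 pm

Calculate the Compton shift:
Δλ = λ_C(1 - cos(136°))
Δλ = 2.4263 × (1 - cos(136°))
Δλ = 4.1717 pm

Initial wavelength:
λ = λ' - Δλ = 11.0673 - 4.1717 = 6.8957 pm

Initial energy:
E = hc/λ = 1239.842 / 6.8957 = 179.8001 keV

(Intermediate values are shown rounded; full precision is carried through to the final answer.)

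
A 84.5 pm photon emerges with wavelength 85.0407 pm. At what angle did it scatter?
39.00°

First find the wavelength shift:
Δλ = λ' - λ = 85.0407 - 84.5 = 0.5407 pm

Using Δλ = λ_C(1 - cos θ), with λ_C = h/(m_e·c) ≈ 2.42631024 pm:
cos θ = 1 - Δλ/λ_C
cos θ = 1 - 0.5407/2.42631024
cos θ = 0.777151

θ = arccos(0.777151)
θ = 39.00°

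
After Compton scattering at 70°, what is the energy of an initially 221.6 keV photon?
172.4058 keV

First convert energy to wavelength:
λ = hc/E, with hc ≈ 1239.842 keV·pm (i.e. 1239.842 eV·nm)

For E = 221.6 keV = 221600 eV:
λ = 1239.842 keV·pm / 221.6 keV
λ = 5.5950 pm

Calculate the Compton shift:
Δλ = λ_C(1 - cos(70°)) = 2.4263 × 0.6580
Δλ = 1.5965 pm

Final wavelength:
λ' = 5.5950 + 1.5965 = 7.1914 pm

Final energy:
E' = hc/λ' = 1239.842 / 7.1914 = 172.4058 keV

(Intermediate values are shown rounded; full precision is carried through to the final answer.)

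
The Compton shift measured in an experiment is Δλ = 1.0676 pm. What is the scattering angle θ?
55.94°

From the Compton formula Δλ = λ_C(1 - cos θ), we can solve for θ:

cos θ = 1 - Δλ/λ_C

Given:
- Δλ = 1.0676 pm
- λ_C = h/(m_e·c) ≈ 2.42631024 pm

cos θ = 1 - 1.0676/2.42631024
cos θ = 1 - 0.440010
cos θ = 0.559990

θ = arccos(0.559990)
θ = 55.94°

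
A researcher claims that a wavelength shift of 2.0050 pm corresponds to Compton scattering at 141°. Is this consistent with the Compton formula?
No, inconsistent

Calculate the expected shift for θ = 141°:

Δλ_expected = λ_C(1 - cos(141°))
Δλ_expected = 2.4263 × (1 - cos(141°))
Δλ_expected = 2.4263 × 1.7771
Δλ_expected = 4.3119 pm

Given shift: 2.0050 pm
Expected shift: 4.3119 pm
Difference: 2.3069 pm

The values do not match. The given shift corresponds to θ ≈ 80.0°, not 141°.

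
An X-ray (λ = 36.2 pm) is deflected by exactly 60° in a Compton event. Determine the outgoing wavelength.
37.4132 pm

Using the Compton formula: λ' = λ + λ_C(1 − cos θ)

For θ = 60°, cos θ = 1/2 (exact) = 0.5000, so:
1 − cos 60° = 1 − (1/2) = 0.5000

Δλ = λ_C × 0.5000 = 2.4263 × 0.5000 = 1.2132 pm

λ' = 36.2 + 1.2132 = 37.4132 pm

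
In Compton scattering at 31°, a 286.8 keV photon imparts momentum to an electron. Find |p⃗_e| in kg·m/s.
7.9640e-23 kg·m/s

The electron is initially at rest, so by conservation of momentum:
p⃗_e = p⃗₀ − p⃗'  (incident photon momentum minus scattered photon momentum)

Photon momentum magnitudes (p = h/λ = E/c):
λ₀ = hc/E₀ = 4.3230 pm → p₀ = h/λ₀ = 1.5327e-22 kg·m/s
Δλ = λ_C(1 − cos 31°) = 0.3466 pm
λ' = 4.6696 pm → p' = h/λ' = 1.4190e-22 kg·m/s

The scattered photon makes angle θ = 31° with the incident direction, so by the law of cosines:
|p⃗_e|² = p₀² + p'² − 2p₀p'cos θ
|p⃗_e|² = (1.5327e-22)² + (1.4190e-22)² − 2·1.5327e-22·1.4190e-22·cos(31°)
|p⃗_e| = 7.9640e-23 kg·m/s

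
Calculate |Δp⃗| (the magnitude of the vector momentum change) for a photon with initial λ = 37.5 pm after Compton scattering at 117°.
2.8847e-23 kg·m/s

Photon momentum magnitude is p = h/λ.

Initial momentum:
p₀ = h/λ = 6.6261e-34/3.7500e-11 = 1.7670e-23 kg·m/s

After scattering:
λ' = λ + Δλ = 37.5 + 3.5278 = 41.0278 pm
p' = h/λ' = 6.6261e-34/4.1028e-11 = 1.6150e-23 kg·m/s

Momentum is a vector; the scattered photon's direction makes angle θ = 117° with the incident direction. The magnitude of the vector change Δp⃗ = p⃗₀ − p⃗' is found from the law of cosines:
|Δp⃗|² = p₀² + p'² − 2p₀p'cos θ
|Δp⃗|² = (1.7670e-23)² + (1.6150e-23)² − 2·1.7670e-23·1.6150e-23·cos(117°)
|Δp⃗| = 2.8847e-23 kg·m/s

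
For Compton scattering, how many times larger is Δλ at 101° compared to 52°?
101° produces the larger shift by a factor of 3.098

Calculate both shifts using Δλ = λ_C(1 - cos θ):

For θ₁ = 52°:
Δλ₁ = 2.4263 × (1 - cos(52°))
Δλ₁ = 2.4263 × 0.3843
Δλ₁ = 0.9325 pm

For θ₂ = 101°:
Δλ₂ = 2.4263 × (1 - cos(101°))
Δλ₂ = 2.4263 × 1.1908
Δλ₂ = 2.8893 pm

The 101° angle produces the larger shift.
Ratio: 2.8893/0.9325 = 3.098

(Intermediate values are shown rounded; full precision is carried through to the final answer.)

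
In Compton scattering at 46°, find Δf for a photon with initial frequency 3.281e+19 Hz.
2.461e+18 Hz (decrease)

Convert frequency to wavelength (c = 299792458 m/s):
λ₀ = c/f₀ = 299792458/3.281e+19 = 9.1372282e-12 m = 9.1372 pm

Calculate Compton shift:
Δλ = λ_C(1 - cos(46°)) = 0.7409 pm

Final wavelength:
λ' = λ₀ + Δλ = 9.1372 + 0.7409 = 9.8781 pm

Final frequency:
f' = c/λ' = 299792458/9.8780817e-12 = 3.0349259e+19 Hz

Frequency shift (decrease):
Δf = f₀ - f' = 3.281e+19 - 3.0349259e+19 = 2.461e+18 Hz

(Intermediate values are shown rounded; full precision is carried through to the final answer.)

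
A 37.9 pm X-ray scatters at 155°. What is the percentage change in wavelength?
12.2039%

Calculate the Compton shift:
Δλ = λ_C(1 - cos(155°))
Δλ = 2.4263 × (1 - cos(155°))
Δλ = 2.4263 × 1.9063
Δλ = 4.6253 pm

Percentage change:
(Δλ/λ₀) × 100 = (4.6253/37.9) × 100
= 12.2039%

(Intermediate values are shown rounded; full precision is carried through to the final answer.)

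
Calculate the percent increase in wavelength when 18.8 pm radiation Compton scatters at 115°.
18.3602%

Calculate the Compton shift:
Δλ = λ_C(1 - cos(115°))
Δλ = 2.4263 × (1 - cos(115°))
Δλ = 2.4263 × 1.4226
Δλ = 3.4517 pm

Percentage change:
(Δλ/λ₀) × 100 = (3.4517/18.8) × 100
= 18.3602%

(Intermediate values are shown rounded; full precision is carried through to the final answer.)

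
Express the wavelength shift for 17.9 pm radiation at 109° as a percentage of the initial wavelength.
17.9678%

Calculate the Compton shift:
Δλ = λ_C(1 - cos(109°))
Δλ = 2.4263 × (1 - cos(109°))
Δλ = 2.4263 × 1.3256
Δλ = 3.2162 pm

Percentage change:
(Δλ/λ₀) × 100 = (3.2162/17.9) × 100
= 17.9678%

(Intermediate values are shown rounded; full precision is carried through to the final answer.)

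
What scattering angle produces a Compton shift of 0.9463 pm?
52.41°

From the Compton formula Δλ = λ_C(1 - cos θ), we can solve for θ:

cos θ = 1 - Δλ/λ_C

Given:
- Δλ = 0.9463 pm
- λ_C = h/(m_e·c) ≈ 2.42631024 pm

cos θ = 1 - 0.9463/2.42631024
cos θ = 1 - 0.390016
cos θ = 0.609984

θ = arccos(0.609984)
θ = 52.41°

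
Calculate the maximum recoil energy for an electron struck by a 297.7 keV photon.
160.2049 keV

Maximum energy transfer occurs at θ = 180° (backscattering).

Initial photon: E₀ = 297.7 keV → λ₀ = 4.1647 pm

Maximum Compton shift (at 180°):
Δλ_max = 2λ_C = 2 × 2.4263 = 4.8526 pm

Final wavelength:
λ' = 4.1647 + 4.8526 = 9.0174 pm

Minimum photon energy (maximum energy to electron):
E'_min = hc/λ' = 137.4951 keV

Maximum electron kinetic energy:
K_max = E₀ - E'_min = 297.7000 - 137.4951 = 160.2049 keV

(Intermediate values are shown rounded; full precision is carried through to the final answer.)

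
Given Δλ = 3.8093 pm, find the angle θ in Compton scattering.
124.75°

From the Compton formula Δλ = λ_C(1 - cos θ), we can solve for θ:

cos θ = 1 - Δλ/λ_C

Given:
- Δλ = 3.8093 pm
- λ_C = h/(m_e·c) ≈ 2.42631024 pm

cos θ = 1 - 3.8093/2.42631024
cos θ = 1 - 1.569997
cos θ = -0.569997

θ = arccos(-0.569997)
θ = 124.75°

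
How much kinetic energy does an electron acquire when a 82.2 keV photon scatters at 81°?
9.8215 keV

By energy conservation: K_e = E_initial - E_final

First find the scattered photon energy:
Initial wavelength: λ = hc/E = 15.0832 pm
Compton shift: Δλ = λ_C(1 - cos(81°)) = 2.0468 pm
Final wavelength: λ' = 15.0832 + 2.0468 = 17.1300 pm
Final photon energy: E' = hc/λ' = 72.3785 keV

Electron kinetic energy:
K_e = E - E' = 82.2000 - 72.3785 = 9.8215 keV

(Intermediate values are shown rounded; full precision is carried through to the final answer.)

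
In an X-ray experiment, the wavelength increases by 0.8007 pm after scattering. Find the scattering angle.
47.93°

From the Compton formula Δλ = λ_C(1 - cos θ), we can solve for θ:

cos θ = 1 - Δλ/λ_C

Given:
- Δλ = 0.8007 pm
- λ_C = h/(m_e·c) ≈ 2.42631024 pm

cos θ = 1 - 0.8007/2.42631024
cos θ = 1 - 0.330007
cos θ = 0.669993

θ = arccos(0.669993)
θ = 47.93°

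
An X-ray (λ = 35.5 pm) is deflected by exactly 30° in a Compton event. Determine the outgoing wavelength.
35.8251 pm

Using the Compton formula: λ' = λ + λ_C(1 − cos θ)

For θ = 30°, cos θ = √3/2 (exact) ≈ 0.8660, so:
1 − cos 30° = 1 − (√3/2) ≈ 0.1340

Δλ = λ_C × 0.1340 = 2.4263 × 0.1340 = 0.3251 pm

λ' = 35.5 + 0.3251 = 35.8251 pm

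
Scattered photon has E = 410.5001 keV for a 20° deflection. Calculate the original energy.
431.4000 keV

Convert final energy to wavelength (hc ≈ 1239.842 keV·pm):
λ' = hc/E' = 1239.842 / 410.5001 = 3.0203 pm

Calculate the Compton shift:
Δλ = λ_C(1 - cos(20°))
Δλ = 2.4263 × (1 - cos(20°))
Δλ = 0.1463 pm

Initial wavelength:
λ = λ' - Δλ = 3.0203 - 0.1463 = 2.8740 pm

Initial energy:
E = hc/λ = 1239.842 / 2.8740 = 431.4000 keV

(Intermediate values are shown rounded; full precision is carried through to the final answer.)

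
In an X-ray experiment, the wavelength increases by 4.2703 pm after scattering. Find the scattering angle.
139.46°

From the Compton formula Δλ = λ_C(1 - cos θ), we can solve for θ:

cos θ = 1 - Δλ/λ_C

Given:
- Δλ = 4.2703 pm
- λ_C = h/(m_e·c) ≈ 2.42631024 pm

cos θ = 1 - 4.2703/2.42631024
cos θ = 1 - 1.759998
cos θ = -0.759998

θ = arccos(-0.759998)
θ = 139.46°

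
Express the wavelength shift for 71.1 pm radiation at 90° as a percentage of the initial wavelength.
3.4125%

Calculate the Compton shift:
Δλ = λ_C(1 - cos(90°))
Δλ = 2.4263 × (1 - cos(90°))
Δλ = 2.4263 × 1.0000
Δλ = 2.4263 pm

Percentage change:
(Δλ/λ₀) × 100 = (2.4263/71.1) × 100
= 3.4125%

(Intermediate values are shown rounded; full precision is carried through to the final answer.)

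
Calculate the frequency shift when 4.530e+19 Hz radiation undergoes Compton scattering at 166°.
1.900e+19 Hz (decrease)

Convert frequency to wavelength (c = 299792458 m/s):
λ₀ = c/f₀ = 299792458/4.530e+19 = 6.6179351e-12 m = 6.6179 pm

Calculate Compton shift:
Δλ = λ_C(1 - cos(166°)) = 4.7805 pm

Final wavelength:
λ' = λ₀ + Δλ = 6.6179 + 4.7805 = 11.3985 pm

Final frequency:
f' = c/λ' = 299792458/1.1398484e-11 = 2.6301082e+19 Hz

Frequency shift (decrease):
Δf = f₀ - f' = 4.530e+19 - 2.6301082e+19 = 1.900e+19 Hz

(Intermediate values are shown rounded; full precision is carried through to the final answer.)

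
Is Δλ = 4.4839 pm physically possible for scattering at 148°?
Yes, consistent

Calculate the expected shift for θ = 148°:

Δλ_expected = λ_C(1 - cos(148°))
Δλ_expected = 2.4263 × (1 - cos(148°))
Δλ_expected = 2.4263 × 1.8480
Δλ_expected = 4.4839 pm

Given shift: 4.4839 pm
Expected shift: 4.4839 pm
Difference: 0.0000 pm

The values match. This is consistent with Compton scattering at the stated angle.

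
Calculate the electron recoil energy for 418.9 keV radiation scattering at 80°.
169.1706 keV

By energy conservation: K_e = E_initial - E_final

First find the scattered photon energy:
Initial wavelength: λ = hc/E = 2.9598 pm
Compton shift: Δλ = λ_C(1 - cos(80°)) = 2.0050 pm
Final wavelength: λ' = 2.9598 + 2.0050 = 4.9647 pm
Final photon energy: E' = hc/λ' = 249.7294 keV

Electron kinetic energy:
K_e = E - E' = 418.9000 - 249.7294 = 169.1706 keV

(Intermediate values are shown rounded; full precision is carried through to the final answer.)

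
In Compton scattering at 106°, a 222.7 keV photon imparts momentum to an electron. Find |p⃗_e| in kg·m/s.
1.5822e-22 kg·m/s

The electron is initially at rest, so by conservation of momentum:
p⃗_e = p⃗₀ − p⃗'  (incident photon momentum minus scattered photon momentum)

Photon momentum magnitudes (p = h/λ = E/c):
λ₀ = hc/E₀ = 5.5673 pm → p₀ = h/λ₀ = 1.1902e-22 kg·m/s
Δλ = λ_C(1 − cos 106°) = 3.0951 pm
λ' = 8.6624 pm → p' = h/λ' = 7.6492e-23 kg·m/s

The scattered photon makes angle θ = 106° with the incident direction, so by the law of cosines:
|p⃗_e|² = p₀² + p'² − 2p₀p'cos θ
|p⃗_e|² = (1.1902e-22)² + (7.6492e-23)² − 2·1.1902e-22·7.6492e-23·cos(106°)
|p⃗_e| = 1.5822e-22 kg·m/s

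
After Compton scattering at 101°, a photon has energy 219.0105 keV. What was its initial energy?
447.3000 keV

Convert final energy to wavelength (hc ≈ 1239.842 keV·pm):
λ' = hc/E' = 1239.842 / 219.0105 = 5.6611 pm

Calculate the Compton shift:
Δλ = λ_C(1 - cos(101°))
Δλ = 2.4263 × (1 - cos(101°))
Δλ = 2.8893 pm

Initial wavelength:
λ = λ' - Δλ = 5.6611 - 2.8893 = 2.7718 pm

Initial energy:
E = hc/λ = 1239.842 / 2.7718 = 447.3000 keV

(Intermediate values are shown rounded; full precision is carried through to the final answer.)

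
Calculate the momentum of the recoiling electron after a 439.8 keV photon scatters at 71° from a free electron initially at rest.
2.3367e-22 kg·m/s

The electron is initially at rest, so by conservation of momentum:
p⃗_e = p⃗₀ − p⃗'  (incident photon momentum minus scattered photon momentum)

Photon momentum magnitudes (p = h/λ = E/c):
λ₀ = hc/E₀ = 2.8191 pm → p₀ = h/λ₀ = 2.3504e-22 kg·m/s
Δλ = λ_C(1 − cos 71°) = 1.6364 pm
λ' = 4.4555 pm → p' = h/λ' = 1.4872e-22 kg·m/s

The scattered photon makes angle θ = 71° with the incident direction, so by the law of cosines:
|p⃗_e|² = p₀² + p'² − 2p₀p'cos θ
|p⃗_e|² = (2.3504e-22)² + (1.4872e-22)² − 2·2.3504e-22·1.4872e-22·cos(71°)
|p⃗_e| = 2.3367e-22 kg·m/s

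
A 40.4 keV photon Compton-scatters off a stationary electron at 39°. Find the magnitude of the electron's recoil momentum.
1.4294e-23 kg·m/s

The electron is initially at rest, so by conservation of momentum:
p⃗_e = p⃗₀ − p⃗'  (incident photon momentum minus scattered photon momentum)

Photon momentum magnitudes (p = h/λ = E/c):
λ₀ = hc/E₀ = 30.6892 pm → p₀ = h/λ₀ = 2.1591e-23 kg·m/s
Δλ = λ_C(1 − cos 39°) = 0.5407 pm
λ' = 31.2299 pm → p' = h/λ' = 2.1217e-23 kg·m/s

The scattered photon makes angle θ = 39° with the incident direction, so by the law of cosines:
|p⃗_e|² = p₀² + p'² − 2p₀p'cos θ
|p⃗_e|² = (2.1591e-23)² + (2.1217e-23)² − 2·2.1591e-23·2.1217e-23·cos(39°)
|p⃗_e| = 1.4294e-23 kg·m/s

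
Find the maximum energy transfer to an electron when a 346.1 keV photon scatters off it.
199.1112 keV

Maximum energy transfer occurs at θ = 180° (backscattering).

Initial photon: E₀ = 346.1 keV → λ₀ = 3.5823 pm

Maximum Compton shift (at 180°):
Δλ_max = 2λ_C = 2 × 2.4263 = 4.8526 pm

Final wavelength:
λ' = 3.5823 + 4.8526 = 8.4349 pm

Minimum photon energy (maximum energy to electron):
E'_min = hc/λ' = 146.9888 keV

Maximum electron kinetic energy:
K_max = E₀ - E'_min = 346.1000 - 146.9888 = 199.1112 keV

(Intermediate values are shown rounded; full precision is carried through to the final answer.)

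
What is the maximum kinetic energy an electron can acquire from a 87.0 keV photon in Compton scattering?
22.0993 keV

Maximum energy transfer occurs at θ = 180° (backscattering).

Initial photon: E₀ = 87.0 keV → λ₀ = 14.2511 pm

Maximum Compton shift (at 180°):
Δλ_max = 2λ_C = 2 × 2.4263 = 4.8526 pm

Final wavelength:
λ' = 14.2511 + 4.8526 = 19.1037 pm

Minimum photon energy (maximum energy to electron):
E'_min = hc/λ' = 64.9007 keV

Maximum electron kinetic energy:
K_max = E₀ - E'_min = 87.0000 - 64.9007 = 22.0993 keV

(Intermediate values are shown rounded; full precision is carried through to the final answer.)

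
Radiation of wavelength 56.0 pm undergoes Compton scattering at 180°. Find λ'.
60.8526 pm

Using the Compton formula: λ' = λ + λ_C(1 − cos θ)

For θ = 180°, cos θ = -1 (exact) = -1.0000, so:
1 − cos 180° = 1 − (-1) = 2.0000

Δλ = λ_C × 2.0000 = 2.4263 × 2.0000 = 4.8526 pm

λ' = 56.0 + 4.8526 = 60.8526 pm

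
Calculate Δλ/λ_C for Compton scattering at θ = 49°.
0.3439 λ_C

The Compton shift formula is:
Δλ = λ_C(1 - cos θ)

Dividing both sides by λ_C:
Δλ/λ_C = 1 - cos θ

For θ = 49°:
Δλ/λ_C = 1 - cos(49°)
Δλ/λ_C = 1 - 0.6561
Δλ/λ_C = 0.3439

This means the shift is 0.3439 × λ_C = 0.8345 pm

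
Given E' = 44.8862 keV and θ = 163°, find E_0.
54.2000 keV

Convert final energy to wavelength (hc ≈ 1239.842 keV·pm):
λ' = hc/E' = 1239.842 / 44.8862 = 27.6219 pm

Calculate the Compton shift:
Δλ = λ_C(1 - cos(163°))
Δλ = 2.4263 × (1 - cos(163°))
Δλ = 4.7466 pm

Initial wavelength:
λ = λ' - Δλ = 27.6219 - 4.7466 = 22.8753 pm

Initial energy:
E = hc/λ = 1239.842 / 22.8753 = 54.2000 keV

(Intermediate values are shown rounded; full precision is carried through to the final answer.)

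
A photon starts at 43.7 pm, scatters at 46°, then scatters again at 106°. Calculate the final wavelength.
47.5359 pm

Apply Compton shift twice:

First scattering at θ₁ = 46°:
Δλ₁ = λ_C(1 - cos(46°))
Δλ₁ = 2.4263 × 0.3053
Δλ₁ = 0.7409 pm

After first scattering:
λ₁ = 43.7 + 0.7409 = 44.4409 pm

Second scattering at θ₂ = 106°:
Δλ₂ = λ_C(1 - cos(106°))
Δλ₂ = 2.4263 × 1.2756
Δλ₂ = 3.0951 pm

Final wavelength:
λ₂ = 44.4409 + 3.0951 = 47.5359 pm

Total shift: Δλ_total = 0.7409 + 3.0951 = 3.8359 pm

(Intermediate values are shown rounded; full precision is carried through to the final answer.)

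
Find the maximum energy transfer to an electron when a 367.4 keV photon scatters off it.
216.7007 keV

Maximum energy transfer occurs at θ = 180° (backscattering).

Initial photon: E₀ = 367.4 keV → λ₀ = 3.3746 pm

Maximum Compton shift (at 180°):
Δλ_max = 2λ_C = 2 × 2.4263 = 4.8526 pm

Final wavelength:
λ' = 3.3746 + 4.8526 = 8.2273 pm

Minimum photon energy (maximum energy to electron):
E'_min = hc/λ' = 150.6993 keV

Maximum electron kinetic energy:
K_max = E₀ - E'_min = 367.4000 - 150.6993 = 216.7007 keV

(Intermediate values are shown rounded; full precision is carried through to the final answer.)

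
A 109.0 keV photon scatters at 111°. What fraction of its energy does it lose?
0.2247 (or 22.47%)

Calculate initial and final photon energies:

Initial: E₀ = 109.0 keV → λ₀ = 11.3747 pm
Compton shift: Δλ = 3.2958 pm
Final wavelength: λ' = 14.6705 pm
Final energy: E' = 84.5125 keV

Fractional energy loss:
(E₀ - E')/E₀ = (109.0000 - 84.5125)/109.0000
= 24.4875/109.0000
= 0.2247
= 22.47%

(Intermediate values are shown rounded; full precision is carried through to the final answer.)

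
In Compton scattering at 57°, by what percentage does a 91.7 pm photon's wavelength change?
1.2048%

Calculate the Compton shift:
Δλ = λ_C(1 - cos(57°))
Δλ = 2.4263 × (1 - cos(57°))
Δλ = 2.4263 × 0.4554
Δλ = 1.1048 pm

Percentage change:
(Δλ/λ₀) × 100 = (1.1048/91.7) × 100
= 1.2048%

(Intermediate values are shown rounded; full precision is carried through to the final answer.)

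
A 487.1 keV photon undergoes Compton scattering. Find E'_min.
167.5921 keV (at θ = 180°)

The scattered photon has minimum energy when its wavelength is maximum, i.e., when the Compton shift Δλ = λ_C(1 − cos θ) is maximum. This occurs at θ = 180° (backscattering), giving Δλ_max = 2λ_C = 4.8526 pm.

Initial wavelength: λ₀ = hc/E₀ = 2.5454 pm
Maximum final wavelength: λ'_max = λ₀ + 2λ_C = 2.5454 + 4.8526 = 7.3980 pm
Minimum final energy: E'_min = hc/λ'_max = 167.5921 keV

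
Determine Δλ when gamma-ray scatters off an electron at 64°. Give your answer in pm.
1.3627 pm

Using the Compton scattering formula:
Δλ = λ_C(1 - cos θ)

where λ_C = h/(m_e·c) ≈ 2.4263 pm is the Compton wavelength of an electron.

For θ = 64°:
cos(64°) = 0.4384
1 - cos(64°) = 0.5616

Δλ = 2.4263 × 0.5616
Δλ = 1.3627 pm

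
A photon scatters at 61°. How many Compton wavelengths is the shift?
0.5152 λ_C

The Compton shift formula is:
Δλ = λ_C(1 - cos θ)

Dividing both sides by λ_C:
Δλ/λ_C = 1 - cos θ

For θ = 61°:
Δλ/λ_C = 1 - cos(61°)
Δλ/λ_C = 1 - 0.4848
Δλ/λ_C = 0.5152

This means the shift is 0.5152 × λ_C = 1.2500 pm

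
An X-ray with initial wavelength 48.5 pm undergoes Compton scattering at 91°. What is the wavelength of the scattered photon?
50.9687 pm

Using the Compton scattering formula:
λ' = λ + Δλ = λ + λ_C(1 - cos θ)

Given:
- Initial wavelength λ = 48.5 pm
- Scattering angle θ = 91°
- Compton wavelength λ_C ≈ 2.4263 pm

Calculate the shift:
Δλ = 2.4263 × (1 - cos(91°))
Δλ = 2.4263 × 1.0175
Δλ = 2.4687 pm

Final wavelength:
λ' = 48.5 + 2.4687 = 50.9687 pm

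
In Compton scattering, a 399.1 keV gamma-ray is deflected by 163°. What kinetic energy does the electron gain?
241.2226 keV

By energy conservation: K_e = E_initial - E_final

First find the scattered photon energy:
Initial wavelength: λ = hc/E = 3.1066 pm
Compton shift: Δλ = λ_C(1 - cos(163°)) = 4.7466 pm
Final wavelength: λ' = 3.1066 + 4.7466 = 7.8532 pm
Final photon energy: E' = hc/λ' = 157.8774 keV

Electron kinetic energy:
K_e = E - E' = 399.1000 - 157.8774 = 241.2226 keV

(Intermediate values are shown rounded; full precision is carried through to the final answer.)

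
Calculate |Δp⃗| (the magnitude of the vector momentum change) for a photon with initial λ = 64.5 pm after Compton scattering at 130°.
1.8081e-23 kg·m/s

Photon momentum magnitude is p = h/λ.

Initial momentum:
p₀ = h/λ = 6.6261e-34/6.4500e-11 = 1.0273e-23 kg·m/s

After scattering:
λ' = λ + Δλ = 64.5 + 3.9859 = 68.4859 pm
p' = h/λ' = 6.6261e-34/6.8486e-11 = 9.6751e-24 kg·m/s

Momentum is a vector; the scattered photon's direction makes angle θ = 130° with the incident direction. The magnitude of the vector change Δp⃗ = p⃗₀ − p⃗' is found from the law of cosines:
|Δp⃗|² = p₀² + p'² − 2p₀p'cos θ
|Δp⃗|² = (1.0273e-23)² + (9.6751e-24)² − 2·1.0273e-23·9.6751e-24·cos(130°)
|Δp⃗| = 1.8081e-23 kg·m/s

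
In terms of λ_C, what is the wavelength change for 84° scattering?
0.8955 λ_C

The Compton shift formula is:
Δλ = λ_C(1 - cos θ)

Dividing both sides by λ_C:
Δλ/λ_C = 1 - cos θ

For θ = 84°:
Δλ/λ_C = 1 - cos(84°)
Δλ/λ_C = 1 - 0.1045
Δλ/λ_C = 0.8955

This means the shift is 0.8955 × λ_C = 2.1727 pm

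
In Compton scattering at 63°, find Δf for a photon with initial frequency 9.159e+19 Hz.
2.639e+19 Hz (decrease)

Convert frequency to wavelength (c = 299792458 m/s):
λ₀ = c/f₀ = 299792458/9.159e+19 = 3.2732008e-12 m = 3.2732 pm

Calculate Compton shift:
Δλ = λ_C(1 - cos(63°)) = 1.3248 pm

Final wavelength:
λ' = λ₀ + Δλ = 3.2732 + 1.3248 = 4.5980 pm

Final frequency:
f' = c/λ' = 299792458/4.5979892e-12 = 6.5200775e+19 Hz

Frequency shift (decrease):
Δf = f₀ - f' = 9.159e+19 - 6.5200775e+19 = 2.639e+19 Hz

(Intermediate values are shown rounded; full precision is carried through to the final answer.)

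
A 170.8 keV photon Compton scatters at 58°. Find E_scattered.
147.6074 keV

First convert energy to wavelength:
λ = hc/E, with hc ≈ 1239.842 keV·pm (i.e. 1239.842 eV·nm)

For E = 170.8 keV = 170800 eV:
λ = 1239.842 keV·pm / 170.8 keV
λ = 7.2590 pm

Calculate the Compton shift:
Δλ = λ_C(1 - cos(58°)) = 2.4263 × 0.4701
Δλ = 1.1406 pm

Final wavelength:
λ' = 7.2590 + 1.1406 = 8.3996 pm

Final energy:
E' = hc/λ' = 1239.842 / 8.3996 = 147.6074 keV

(Intermediate values are shown rounded; full precision is carried through to the final answer.)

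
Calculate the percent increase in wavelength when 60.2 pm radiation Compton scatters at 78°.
3.1924%

Calculate the Compton shift:
Δλ = λ_C(1 - cos(78°))
Δλ = 2.4263 × (1 - cos(78°))
Δλ = 2.4263 × 0.7921
Δλ = 1.9219 pm

Percentage change:
(Δλ/λ₀) × 100 = (1.9219/60.2) × 100
= 3.1924%

(Intermediate values are shown rounded; full precision is carried through to the final answer.)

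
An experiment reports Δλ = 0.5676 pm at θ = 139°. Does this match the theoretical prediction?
No, inconsistent

Calculate the expected shift for θ = 139°:

Δλ_expected = λ_C(1 - cos(139°))
Δλ_expected = 2.4263 × (1 - cos(139°))
Δλ_expected = 2.4263 × 1.7547
Δλ_expected = 4.2575 pm

Given shift: 0.5676 pm
Expected shift: 4.2575 pm
Difference: 3.6898 pm

The values do not match. The given shift corresponds to θ ≈ 40.0°, not 139°.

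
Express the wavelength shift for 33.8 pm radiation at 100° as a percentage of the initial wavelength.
8.4250%

Calculate the Compton shift:
Δλ = λ_C(1 - cos(100°))
Δλ = 2.4263 × (1 - cos(100°))
Δλ = 2.4263 × 1.1736
Δλ = 2.8476 pm

Percentage change:
(Δλ/λ₀) × 100 = (2.8476/33.8) × 100
= 8.4250%

(Intermediate values are shown rounded; full precision is carried through to the final answer.)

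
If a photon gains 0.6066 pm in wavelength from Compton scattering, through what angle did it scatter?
41.41°

From the Compton formula Δλ = λ_C(1 - cos θ), we can solve for θ:

cos θ = 1 - Δλ/λ_C

Given:
- Δλ = 0.6066 pm
- λ_C = h/(m_e·c) ≈ 2.42631024 pm

cos θ = 1 - 0.6066/2.42631024
cos θ = 1 - 0.250009
cos θ = 0.749991

θ = arccos(0.749991)
θ = 41.41°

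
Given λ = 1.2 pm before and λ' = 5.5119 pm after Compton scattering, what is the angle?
141.00°

First find the wavelength shift:
Δλ = λ' - λ = 5.5119 - 1.2 = 4.3119 pm

Using Δλ = λ_C(1 - cos θ), with λ_C = h/(m_e·c) ≈ 2.42631024 pm:
cos θ = 1 - Δλ/λ_C
cos θ = 1 - 4.3119/2.42631024
cos θ = -0.777143

θ = arccos(-0.777143)
θ = 141.00°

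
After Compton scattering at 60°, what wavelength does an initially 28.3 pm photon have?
29.5132 pm

Using the Compton formula: λ' = λ + λ_C(1 − cos θ)

For θ = 60°, cos θ = 1/2 (exact) = 0.5000, so:
1 − cos 60° = 1 − (1/2) = 0.5000

Δλ = λ_C × 0.5000 = 2.4263 × 0.5000 = 1.2132 pm

λ' = 28.3 + 1.2132 = 29.5132 pm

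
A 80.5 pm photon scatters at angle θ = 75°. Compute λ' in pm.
82.2983 pm

Using the Compton scattering formula:
λ' = λ + Δλ = λ + λ_C(1 - cos θ)

Given:
- Initial wavelength λ = 80.5 pm
- Scattering angle θ = 75°
- Compton wavelength λ_C ≈ 2.4263 pm

Calculate the shift:
Δλ = 2.4263 × (1 - cos(75°))
Δλ = 2.4263 × 0.7412
Δλ = 1.7983 pm

Final wavelength:
λ' = 80.5 + 1.7983 = 82.2983 pm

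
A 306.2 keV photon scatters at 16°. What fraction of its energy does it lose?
0.0227 (or 2.27%)

Calculate initial and final photon energies:

Initial: E₀ = 306.2 keV → λ₀ = 4.0491 pm
Compton shift: Δλ = 0.0940 pm
Final wavelength: λ' = 4.1431 pm
Final energy: E' = 299.2535 keV

Fractional energy loss:
(E₀ - E')/E₀ = (306.2000 - 299.2535)/306.2000
= 6.9465/306.2000
= 0.0227
= 2.27%

(Intermediate values are shown rounded; full precision is carried through to the final answer.)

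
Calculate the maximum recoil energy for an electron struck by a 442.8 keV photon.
280.7847 keV

Maximum energy transfer occurs at θ = 180° (backscattering).

Initial photon: E₀ = 442.8 keV → λ₀ = 2.8000 pm

Maximum Compton shift (at 180°):
Δλ_max = 2λ_C = 2 × 2.4263 = 4.8526 pm

Final wavelength:
λ' = 2.8000 + 4.8526 = 7.6526 pm

Minimum photon energy (maximum energy to electron):
E'_min = hc/λ' = 162.0153 keV

Maximum electron kinetic energy:
K_max = E₀ - E'_min = 442.8000 - 162.0153 = 280.7847 keV

(Intermediate values are shown rounded; full precision is carried through to the final answer.)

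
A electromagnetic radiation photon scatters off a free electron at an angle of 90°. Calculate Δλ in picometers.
2.4263 pm

Using the Compton scattering formula:
Δλ = λ_C(1 - cos θ)

where λ_C = h/(m_e·c) ≈ 2.4263 pm is the Compton wavelength of an electron.

For θ = 90°:
cos(90°) = 0.0000
1 - cos(90°) = 1.0000

Δλ = 2.4263 × 1.0000
Δλ = 2.4263 pm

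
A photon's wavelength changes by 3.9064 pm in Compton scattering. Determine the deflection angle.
127.59°

From the Compton formula Δλ = λ_C(1 - cos θ), we can solve for θ:

cos θ = 1 - Δλ/λ_C

Given:
- Δλ = 3.9064 pm
- λ_C = h/(m_e·c) ≈ 2.42631024 pm

cos θ = 1 - 3.9064/2.42631024
cos θ = 1 - 1.610017
cos θ = -0.610017

θ = arccos(-0.610017)
θ = 127.59°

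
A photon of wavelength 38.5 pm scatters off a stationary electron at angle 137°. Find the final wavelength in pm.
42.7008 pm

Using the Compton scattering formula:
λ' = λ + Δλ = λ + λ_C(1 - cos θ)

Given:
- Initial wavelength λ = 38.5 pm
- Scattering angle θ = 137°
- Compton wavelength λ_C ≈ 2.4263 pm

Calculate the shift:
Δλ = 2.4263 × (1 - cos(137°))
Δλ = 2.4263 × 1.7314
Δλ = 4.2008 pm

Final wavelength:
λ' = 38.5 + 4.2008 = 42.7008 pm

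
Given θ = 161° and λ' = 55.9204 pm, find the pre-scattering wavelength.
51.2000 pm

From λ' = λ + Δλ, we have λ = λ' - Δλ

First calculate the Compton shift:
Δλ = λ_C(1 - cos θ)
Δλ = 2.4263 × (1 - cos(161°))
Δλ = 2.4263 × 1.9455
Δλ = 4.7204 pm

Initial wavelength:
λ = λ' - Δλ
λ = 55.9204 - 4.7204
λ = 51.2000 pm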